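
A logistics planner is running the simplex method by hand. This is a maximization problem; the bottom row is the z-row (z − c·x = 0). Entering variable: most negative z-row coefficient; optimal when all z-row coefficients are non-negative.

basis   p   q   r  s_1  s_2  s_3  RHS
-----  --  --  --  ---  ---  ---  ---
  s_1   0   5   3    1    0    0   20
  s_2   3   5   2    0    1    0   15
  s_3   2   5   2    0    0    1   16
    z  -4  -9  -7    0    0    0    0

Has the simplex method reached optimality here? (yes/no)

no

The z-row has a negative entry -9 in column q, so it is not optimal.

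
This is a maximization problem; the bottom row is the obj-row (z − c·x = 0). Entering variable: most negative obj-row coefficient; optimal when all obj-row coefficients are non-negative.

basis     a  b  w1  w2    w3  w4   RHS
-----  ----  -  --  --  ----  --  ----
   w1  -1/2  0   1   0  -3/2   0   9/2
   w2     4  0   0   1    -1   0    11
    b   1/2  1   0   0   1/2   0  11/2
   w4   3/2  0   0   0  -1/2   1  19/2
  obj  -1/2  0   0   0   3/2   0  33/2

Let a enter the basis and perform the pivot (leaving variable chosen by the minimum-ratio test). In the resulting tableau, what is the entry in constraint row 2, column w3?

-1/4

Ratio test on column a — row 1: entry -1/2 ≤ 0; row 2: 11/4 = 11/4; row 3: (11/2)/(1/2) = 11; row 4: (19/2)/(3/2) = 19/3. Minimum is 11/4 at row 2 (w2 leaves); pivot element 4.
Divide row 2 by 4; eliminate column a from the other rows.
In the new row 2, the w3 entry is the old entry divided by the pivot: (-1)/4 = -1/4.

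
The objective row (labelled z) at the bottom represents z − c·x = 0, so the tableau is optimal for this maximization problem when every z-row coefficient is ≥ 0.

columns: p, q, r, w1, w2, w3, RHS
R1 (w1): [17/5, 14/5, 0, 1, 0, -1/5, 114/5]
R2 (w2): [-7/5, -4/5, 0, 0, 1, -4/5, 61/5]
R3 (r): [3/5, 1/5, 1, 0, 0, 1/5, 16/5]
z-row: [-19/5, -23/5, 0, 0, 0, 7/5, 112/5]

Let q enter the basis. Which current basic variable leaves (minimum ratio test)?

Column q entries and ratios — w1: (114/5)/(14/5) = 57/7; w2: -4/5 ≤ 0, skip; r: (16/5)/(1/5) = 16.
Smallest ratio is 57/7 in the row of w1, so w1 leaves.

w1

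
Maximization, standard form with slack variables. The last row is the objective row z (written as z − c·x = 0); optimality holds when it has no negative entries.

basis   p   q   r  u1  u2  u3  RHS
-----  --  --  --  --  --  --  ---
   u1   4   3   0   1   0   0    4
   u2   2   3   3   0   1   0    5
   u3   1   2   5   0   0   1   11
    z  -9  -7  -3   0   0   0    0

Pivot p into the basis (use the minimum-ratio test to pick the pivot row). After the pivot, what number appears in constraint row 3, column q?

5/4

Ratio test on column p — row 1: 4/4 = 1; row 2: 5/2 = 5/2; row 3: 11/1 = 11. Minimum is 1 at row 1 (u1 leaves); pivot element 4.
Divide row 1 by 4; eliminate column p from the other rows.
Row 3 update in column q: 2 − 1·(3/4) = 5/4.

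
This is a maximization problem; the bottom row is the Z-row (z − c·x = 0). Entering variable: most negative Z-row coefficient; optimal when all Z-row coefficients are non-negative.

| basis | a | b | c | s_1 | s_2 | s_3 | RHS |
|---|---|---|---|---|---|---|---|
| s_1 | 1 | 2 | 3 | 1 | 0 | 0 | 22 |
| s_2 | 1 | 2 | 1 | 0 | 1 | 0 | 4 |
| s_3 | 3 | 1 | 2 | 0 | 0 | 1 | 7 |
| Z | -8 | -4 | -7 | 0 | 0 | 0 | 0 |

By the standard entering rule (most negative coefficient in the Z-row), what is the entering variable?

Negative Z-row entries: a: -8, b: -4, c: -7.
The most negative is -8 in column a, so a enters.

a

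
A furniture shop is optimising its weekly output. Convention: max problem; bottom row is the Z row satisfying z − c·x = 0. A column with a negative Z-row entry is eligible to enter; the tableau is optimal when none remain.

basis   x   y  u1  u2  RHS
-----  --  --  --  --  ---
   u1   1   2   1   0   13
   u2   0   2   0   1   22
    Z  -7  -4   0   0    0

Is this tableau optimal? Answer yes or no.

no

The Z-row has a negative entry -7 in column x, so it is not optimal.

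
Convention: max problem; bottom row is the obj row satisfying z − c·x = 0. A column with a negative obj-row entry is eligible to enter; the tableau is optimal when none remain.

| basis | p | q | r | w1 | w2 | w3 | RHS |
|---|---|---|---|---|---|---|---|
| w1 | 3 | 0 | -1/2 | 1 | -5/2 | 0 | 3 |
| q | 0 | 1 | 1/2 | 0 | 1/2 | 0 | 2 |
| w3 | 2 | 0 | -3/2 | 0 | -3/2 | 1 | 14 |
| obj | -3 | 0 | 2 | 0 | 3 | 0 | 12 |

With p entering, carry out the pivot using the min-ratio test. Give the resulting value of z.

15

Ratio test on column p — row 1: 3/3 = 1; row 2: entry 0 ≤ 0; row 3: 14/2 = 7. Minimum is 1 at row 1 (w1 leaves); pivot element 3.
Pivot on row 1; the obj-row RHS becomes 12 − (-3)·1 = 15.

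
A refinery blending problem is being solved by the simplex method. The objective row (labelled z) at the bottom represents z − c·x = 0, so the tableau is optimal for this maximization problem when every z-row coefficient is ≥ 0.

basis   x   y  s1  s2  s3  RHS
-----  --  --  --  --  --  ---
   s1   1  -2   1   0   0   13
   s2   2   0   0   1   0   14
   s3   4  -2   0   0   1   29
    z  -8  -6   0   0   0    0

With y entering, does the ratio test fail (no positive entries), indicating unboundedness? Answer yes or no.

yes

Every constraint-row entry in column y is ≤ 0, so increasing y is unbounded.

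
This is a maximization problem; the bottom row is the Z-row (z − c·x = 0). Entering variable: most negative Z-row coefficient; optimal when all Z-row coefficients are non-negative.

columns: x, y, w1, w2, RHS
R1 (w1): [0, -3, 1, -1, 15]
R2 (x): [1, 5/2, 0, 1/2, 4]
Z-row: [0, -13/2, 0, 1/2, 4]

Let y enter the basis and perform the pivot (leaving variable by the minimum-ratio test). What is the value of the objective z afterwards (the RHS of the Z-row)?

Ratio test on column y — row 1: entry -3 ≤ 0; row 2: 4/(5/2) = 8/5. Minimum is 8/5 at row 2 (x leaves); pivot element 5/2.
Pivot on row 2; the Z-row RHS becomes 4 − (-13/2)·(8/5) = 72/5.

72/5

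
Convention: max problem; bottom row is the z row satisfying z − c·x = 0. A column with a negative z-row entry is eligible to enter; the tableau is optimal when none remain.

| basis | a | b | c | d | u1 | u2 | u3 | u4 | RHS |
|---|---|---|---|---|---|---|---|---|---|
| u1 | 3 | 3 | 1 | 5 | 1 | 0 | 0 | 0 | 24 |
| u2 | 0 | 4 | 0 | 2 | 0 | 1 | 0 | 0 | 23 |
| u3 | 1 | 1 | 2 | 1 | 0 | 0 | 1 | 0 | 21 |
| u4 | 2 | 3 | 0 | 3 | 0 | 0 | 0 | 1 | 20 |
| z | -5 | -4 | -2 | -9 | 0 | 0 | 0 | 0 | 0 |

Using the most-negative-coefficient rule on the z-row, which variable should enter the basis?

d

Negative z-row entries: a: -5, b: -4, c: -2, d: -9.
The most negative is -9 in column d, so d enters.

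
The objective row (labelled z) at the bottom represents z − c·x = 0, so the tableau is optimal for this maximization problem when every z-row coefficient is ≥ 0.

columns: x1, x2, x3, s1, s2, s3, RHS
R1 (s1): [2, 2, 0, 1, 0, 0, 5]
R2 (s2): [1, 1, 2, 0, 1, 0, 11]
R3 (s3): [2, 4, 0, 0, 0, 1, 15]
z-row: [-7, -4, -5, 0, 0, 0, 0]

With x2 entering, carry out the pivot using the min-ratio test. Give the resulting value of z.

Ratio test on column x2 — row 1: 5/2 = 5/2; row 2: 11/1 = 11; row 3: 15/4 = 15/4. Minimum is 5/2 at row 1 (s1 leaves); pivot element 2.
Pivot on row 1; the z-row RHS becomes 0 − (-4)·(5/2) = 10.

10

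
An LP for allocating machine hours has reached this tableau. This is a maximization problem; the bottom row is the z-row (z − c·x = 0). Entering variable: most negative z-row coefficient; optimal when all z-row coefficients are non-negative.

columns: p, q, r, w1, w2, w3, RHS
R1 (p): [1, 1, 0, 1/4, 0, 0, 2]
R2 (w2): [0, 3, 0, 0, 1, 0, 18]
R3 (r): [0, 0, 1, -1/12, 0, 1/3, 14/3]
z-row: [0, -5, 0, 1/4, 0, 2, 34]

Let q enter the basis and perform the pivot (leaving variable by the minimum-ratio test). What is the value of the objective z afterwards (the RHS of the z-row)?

44

Ratio test on column q — row 1: 2/1 = 2; row 2: 18/3 = 6; row 3: entry 0 ≤ 0. Minimum is 2 at row 1 (p leaves); pivot element 1.
Pivot on row 1; the z-row RHS becomes 34 − (-5)·2 = 44.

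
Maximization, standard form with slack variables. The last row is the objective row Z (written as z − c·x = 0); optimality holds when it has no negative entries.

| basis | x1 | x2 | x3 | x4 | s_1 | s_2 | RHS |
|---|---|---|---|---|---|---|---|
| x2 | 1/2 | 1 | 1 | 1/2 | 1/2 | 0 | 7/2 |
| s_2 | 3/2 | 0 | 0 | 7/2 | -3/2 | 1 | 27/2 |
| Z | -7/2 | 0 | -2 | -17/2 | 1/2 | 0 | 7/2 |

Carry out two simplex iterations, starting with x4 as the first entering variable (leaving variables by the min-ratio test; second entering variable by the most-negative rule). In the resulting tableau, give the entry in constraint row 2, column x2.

Ratio test on column x4 — row 1: (7/2)/(1/2) = 7; row 2: (27/2)/(7/2) = 27/7. Minimum is 27/7 at row 2 (s_2 leaves); pivot element 7/2.
Divide row 2 by 7/2; eliminate column x4 from the other rows.
Second iteration: most negative Z-row entry is -22/7 in column s_1, so s_1 enters.
Ratio test on column s_1 — row 1: (11/7)/(5/7) = 11/5; row 2: entry -3/7 ≤ 0. Minimum is 11/5 at row 1 (x2 leaves); pivot element 5/7.
Divide row 1 by 5/7; eliminate column s_1 from the other rows.
After both pivots, the entry at constraint row 2, column x2 is 3/5.

3/5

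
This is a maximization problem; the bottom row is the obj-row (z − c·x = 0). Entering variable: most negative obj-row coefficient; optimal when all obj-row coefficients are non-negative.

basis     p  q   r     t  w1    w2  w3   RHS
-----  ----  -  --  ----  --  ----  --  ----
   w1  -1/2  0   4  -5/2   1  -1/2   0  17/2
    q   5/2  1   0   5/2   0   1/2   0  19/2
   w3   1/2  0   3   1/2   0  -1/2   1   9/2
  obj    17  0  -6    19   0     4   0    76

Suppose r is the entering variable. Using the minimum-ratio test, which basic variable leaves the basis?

Column r entries and ratios — w1: (17/2)/4 = 17/8; q: 0 ≤ 0, skip; w3: (9/2)/3 = 3/2.
Smallest ratio is 3/2 in the row of w3, so w3 leaves.

w3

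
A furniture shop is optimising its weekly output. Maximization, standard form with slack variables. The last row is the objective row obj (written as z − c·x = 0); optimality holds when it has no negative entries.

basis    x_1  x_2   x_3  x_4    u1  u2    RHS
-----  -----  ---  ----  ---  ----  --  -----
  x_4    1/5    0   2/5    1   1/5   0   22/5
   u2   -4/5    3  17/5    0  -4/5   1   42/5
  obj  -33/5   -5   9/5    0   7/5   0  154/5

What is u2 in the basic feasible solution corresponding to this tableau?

u2 is basic (row 2); its value is the RHS of that row, 42/5.

42/5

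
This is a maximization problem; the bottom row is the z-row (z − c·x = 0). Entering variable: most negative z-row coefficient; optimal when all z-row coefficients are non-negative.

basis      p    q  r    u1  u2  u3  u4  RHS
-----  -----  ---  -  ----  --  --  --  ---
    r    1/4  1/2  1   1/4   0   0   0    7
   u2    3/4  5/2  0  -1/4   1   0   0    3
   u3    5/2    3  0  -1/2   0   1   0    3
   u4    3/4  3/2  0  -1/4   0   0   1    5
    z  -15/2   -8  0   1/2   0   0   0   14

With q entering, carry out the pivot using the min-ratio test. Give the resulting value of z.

22

Ratio test on column q — row 1: 7/(1/2) = 14; row 2: 3/(5/2) = 6/5; row 3: 3/3 = 1; row 4: 5/(3/2) = 10/3. Minimum is 1 at row 3 (u3 leaves); pivot element 3.
Pivot on row 3; the z-row RHS becomes 14 − (-8)·1 = 22.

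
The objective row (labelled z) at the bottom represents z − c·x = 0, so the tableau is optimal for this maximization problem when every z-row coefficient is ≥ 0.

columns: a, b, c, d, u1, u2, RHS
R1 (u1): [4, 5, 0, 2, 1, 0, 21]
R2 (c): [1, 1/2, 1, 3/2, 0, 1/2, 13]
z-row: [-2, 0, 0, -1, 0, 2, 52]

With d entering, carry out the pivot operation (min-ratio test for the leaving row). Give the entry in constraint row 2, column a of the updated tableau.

Ratio test on column d — row 1: 21/2 = 21/2; row 2: 13/(3/2) = 26/3. Minimum is 26/3 at row 2 (c leaves); pivot element 3/2.
Divide row 2 by 3/2; eliminate column d from the other rows.
In the new row 2, the a entry is the old entry divided by the pivot: 1/(3/2) = 2/3.

2/3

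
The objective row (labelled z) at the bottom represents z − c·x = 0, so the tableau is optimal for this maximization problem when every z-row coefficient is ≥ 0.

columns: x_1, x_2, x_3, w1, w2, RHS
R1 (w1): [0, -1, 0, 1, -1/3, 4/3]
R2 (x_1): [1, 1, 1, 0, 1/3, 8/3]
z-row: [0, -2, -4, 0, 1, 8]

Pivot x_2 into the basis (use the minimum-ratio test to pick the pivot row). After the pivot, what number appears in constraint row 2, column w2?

1/3

Ratio test on column x_2 — row 1: entry -1 ≤ 0; row 2: (8/3)/1 = 8/3. Minimum is 8/3 at row 2 (x_1 leaves); pivot element 1.
Divide row 2 by 1; eliminate column x_2 from the other rows.
In the new row 2, the w2 entry is the old entry divided by the pivot: (1/3)/1 = 1/3.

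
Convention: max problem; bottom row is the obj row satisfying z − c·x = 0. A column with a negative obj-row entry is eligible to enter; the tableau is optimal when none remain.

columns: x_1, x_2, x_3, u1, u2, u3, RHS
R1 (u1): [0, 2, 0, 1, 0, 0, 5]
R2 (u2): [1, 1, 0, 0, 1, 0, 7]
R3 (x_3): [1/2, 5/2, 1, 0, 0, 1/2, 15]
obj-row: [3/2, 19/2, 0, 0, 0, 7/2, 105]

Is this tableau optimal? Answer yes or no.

Every obj-row coefficient is ≥ 0, so the tableau is optimal.

yes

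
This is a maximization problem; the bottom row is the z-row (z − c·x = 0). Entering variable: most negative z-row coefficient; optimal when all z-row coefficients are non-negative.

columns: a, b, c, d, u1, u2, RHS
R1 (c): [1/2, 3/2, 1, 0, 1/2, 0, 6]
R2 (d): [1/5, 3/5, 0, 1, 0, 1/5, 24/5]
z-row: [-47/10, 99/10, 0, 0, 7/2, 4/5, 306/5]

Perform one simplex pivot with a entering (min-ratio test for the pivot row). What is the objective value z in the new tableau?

Ratio test on column a — row 1: 6/(1/2) = 12; row 2: (24/5)/(1/5) = 24. Minimum is 12 at row 1 (c leaves); pivot element 1/2.
Pivot on row 1; the z-row RHS becomes 306/5 − (-47/10)·12 = 588/5.

588/5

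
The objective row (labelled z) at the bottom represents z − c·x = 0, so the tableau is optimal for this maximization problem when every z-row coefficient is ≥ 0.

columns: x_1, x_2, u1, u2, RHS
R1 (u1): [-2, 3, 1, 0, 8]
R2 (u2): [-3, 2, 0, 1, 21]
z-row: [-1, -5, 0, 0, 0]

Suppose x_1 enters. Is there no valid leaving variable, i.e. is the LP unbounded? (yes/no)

Every constraint-row entry in column x_1 is ≤ 0, so increasing x_1 is unbounded.

yes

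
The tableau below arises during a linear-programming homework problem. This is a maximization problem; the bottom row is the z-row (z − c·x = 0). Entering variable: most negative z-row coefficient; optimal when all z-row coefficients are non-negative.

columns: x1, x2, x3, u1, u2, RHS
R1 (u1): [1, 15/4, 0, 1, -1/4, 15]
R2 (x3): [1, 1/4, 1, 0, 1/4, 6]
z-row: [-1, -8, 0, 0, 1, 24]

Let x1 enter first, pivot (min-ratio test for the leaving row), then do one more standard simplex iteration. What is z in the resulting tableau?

699/14

Ratio test on column x1 — row 1: 15/1 = 15; row 2: 6/1 = 6. Minimum is 6 at row 2 (x3 leaves); pivot element 1.
Pivot on row 2; the z-row RHS becomes 24 − (-1)·6 = 30.
Next entering variable (most negative z-row entry -31/4): x2.
Ratio test on column x2 — row 1: 9/(7/2) = 18/7; row 2: 6/(1/4) = 24. Minimum is 18/7 at row 1 (u1 leaves); pivot element 7/2.
After the second pivot the z-row RHS is 30 − (-31/4)·(18/7) = 699/14.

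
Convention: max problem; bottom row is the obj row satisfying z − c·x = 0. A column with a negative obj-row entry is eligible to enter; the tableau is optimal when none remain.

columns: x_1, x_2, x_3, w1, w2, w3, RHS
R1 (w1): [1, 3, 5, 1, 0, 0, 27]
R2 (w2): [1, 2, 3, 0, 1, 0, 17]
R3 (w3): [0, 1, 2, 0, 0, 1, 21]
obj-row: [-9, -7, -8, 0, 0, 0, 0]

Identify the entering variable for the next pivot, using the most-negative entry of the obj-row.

Negative obj-row entries: x_1: -9, x_2: -7, x_3: -8.
The most negative is -9 in column x_1, so x_1 enters.

x_1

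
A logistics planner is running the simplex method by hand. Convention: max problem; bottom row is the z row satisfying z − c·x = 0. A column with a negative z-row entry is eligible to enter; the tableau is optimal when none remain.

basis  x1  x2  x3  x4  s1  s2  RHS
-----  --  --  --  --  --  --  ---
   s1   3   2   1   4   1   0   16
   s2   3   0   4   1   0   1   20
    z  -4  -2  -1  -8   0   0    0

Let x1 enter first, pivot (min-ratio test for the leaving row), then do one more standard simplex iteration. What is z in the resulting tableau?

32

Ratio test on column x1 — row 1: 16/3 = 16/3; row 2: 20/3 = 20/3. Minimum is 16/3 at row 1 (s1 leaves); pivot element 3.
Pivot on row 1; the z-row RHS becomes 0 − (-4)·(16/3) = 64/3.
Next entering variable (most negative z-row entry -8/3): x4.
Ratio test on column x4 — row 1: (16/3)/(4/3) = 4; row 2: entry -3 ≤ 0. Minimum is 4 at row 1 (x1 leaves); pivot element 4/3.
After the second pivot the z-row RHS is 64/3 − (-8/3)·4 = 32.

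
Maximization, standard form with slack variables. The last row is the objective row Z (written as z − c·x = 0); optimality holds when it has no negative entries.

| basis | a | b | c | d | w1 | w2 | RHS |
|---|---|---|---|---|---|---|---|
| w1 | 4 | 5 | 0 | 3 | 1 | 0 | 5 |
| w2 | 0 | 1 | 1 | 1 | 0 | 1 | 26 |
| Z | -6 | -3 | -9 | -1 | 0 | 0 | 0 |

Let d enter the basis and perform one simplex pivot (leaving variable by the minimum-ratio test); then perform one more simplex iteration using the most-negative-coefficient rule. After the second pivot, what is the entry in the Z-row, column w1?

-8/3

Ratio test on column d — row 1: 5/3 = 5/3; row 2: 26/1 = 26. Minimum is 5/3 at row 1 (w1 leaves); pivot element 3.
Divide row 1 by 3; eliminate column d from the other rows.
Second iteration: most negative Z-row entry is -9 in column c, so c enters.
Ratio test on column c — row 1: entry 0 ≤ 0; row 2: (73/3)/1 = 73/3. Minimum is 73/3 at row 2 (w2 leaves); pivot element 1.
Divide row 2 by 1; eliminate column c from the other rows.
After both pivots, the entry at the Z-row, column w1 is -8/3.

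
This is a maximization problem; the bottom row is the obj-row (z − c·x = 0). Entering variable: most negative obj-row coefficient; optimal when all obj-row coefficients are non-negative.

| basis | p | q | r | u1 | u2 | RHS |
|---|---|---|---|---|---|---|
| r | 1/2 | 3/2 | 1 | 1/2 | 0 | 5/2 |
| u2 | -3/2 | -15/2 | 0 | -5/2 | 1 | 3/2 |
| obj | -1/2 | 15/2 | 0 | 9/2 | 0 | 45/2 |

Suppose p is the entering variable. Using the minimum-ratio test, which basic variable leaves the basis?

r

Column p entries and ratios — r: (5/2)/(1/2) = 5; u2: -3/2 ≤ 0, skip.
Smallest ratio is 5 in the row of r, so r leaves.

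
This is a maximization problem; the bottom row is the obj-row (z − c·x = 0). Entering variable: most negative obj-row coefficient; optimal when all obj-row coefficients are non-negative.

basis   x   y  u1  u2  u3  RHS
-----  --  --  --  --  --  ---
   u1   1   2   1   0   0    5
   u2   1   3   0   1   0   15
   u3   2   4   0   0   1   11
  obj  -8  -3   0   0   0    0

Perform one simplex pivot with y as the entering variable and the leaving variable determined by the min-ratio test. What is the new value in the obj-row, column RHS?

Ratio test on column y — row 1: 5/2 = 5/2; row 2: 15/3 = 5; row 3: 11/4 = 11/4. Minimum is 5/2 at row 1 (u1 leaves); pivot element 2.
Divide row 1 by 2; eliminate column y from the other rows.
obj-row update in column RHS: 0 − (-3)·(5/2) = 15/2.

15/2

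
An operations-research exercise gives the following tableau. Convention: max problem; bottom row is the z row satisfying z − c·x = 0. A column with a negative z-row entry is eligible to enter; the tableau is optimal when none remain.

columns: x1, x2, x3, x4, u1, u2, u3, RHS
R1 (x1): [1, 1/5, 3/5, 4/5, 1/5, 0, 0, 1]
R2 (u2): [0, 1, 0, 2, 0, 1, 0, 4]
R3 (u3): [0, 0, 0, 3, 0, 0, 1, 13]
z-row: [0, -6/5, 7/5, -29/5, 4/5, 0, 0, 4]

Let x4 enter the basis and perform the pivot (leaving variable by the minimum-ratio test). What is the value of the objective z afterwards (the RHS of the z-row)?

45/4

Ratio test on column x4 — row 1: 1/(4/5) = 5/4; row 2: 4/2 = 2; row 3: 13/3 = 13/3. Minimum is 5/4 at row 1 (x1 leaves); pivot element 4/5.
Pivot on row 1; the z-row RHS becomes 4 − (-29/5)·(5/4) = 45/4.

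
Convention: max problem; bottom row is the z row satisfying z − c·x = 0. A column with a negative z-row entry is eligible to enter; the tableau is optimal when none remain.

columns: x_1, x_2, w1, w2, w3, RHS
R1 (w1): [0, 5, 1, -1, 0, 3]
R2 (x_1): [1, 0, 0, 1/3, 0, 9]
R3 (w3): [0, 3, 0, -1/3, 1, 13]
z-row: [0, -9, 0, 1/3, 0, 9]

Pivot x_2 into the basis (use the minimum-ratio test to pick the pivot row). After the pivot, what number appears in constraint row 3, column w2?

4/15

Ratio test on column x_2 — row 1: 3/5 = 3/5; row 2: entry 0 ≤ 0; row 3: 13/3 = 13/3. Minimum is 3/5 at row 1 (w1 leaves); pivot element 5.
Divide row 1 by 5; eliminate column x_2 from the other rows.
Row 3 update in column w2: -1/3 − 3·(-1/5) = 4/15.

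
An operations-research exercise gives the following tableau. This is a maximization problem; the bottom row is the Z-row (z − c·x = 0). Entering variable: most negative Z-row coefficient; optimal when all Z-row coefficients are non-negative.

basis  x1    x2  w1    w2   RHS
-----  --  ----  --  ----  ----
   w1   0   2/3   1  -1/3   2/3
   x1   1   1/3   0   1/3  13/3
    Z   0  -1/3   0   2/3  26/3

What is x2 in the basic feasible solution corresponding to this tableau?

0

x2 is not in the basis, so in the current basic feasible solution x2 = 0.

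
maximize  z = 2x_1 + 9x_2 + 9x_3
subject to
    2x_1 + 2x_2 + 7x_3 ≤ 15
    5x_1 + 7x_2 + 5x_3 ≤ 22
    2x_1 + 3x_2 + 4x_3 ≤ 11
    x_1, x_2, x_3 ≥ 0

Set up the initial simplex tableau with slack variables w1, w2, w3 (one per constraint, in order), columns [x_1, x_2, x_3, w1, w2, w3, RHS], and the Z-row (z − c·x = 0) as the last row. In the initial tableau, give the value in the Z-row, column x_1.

-2

The Z-row carries the negated objective coefficients: the x_1 entry is -2.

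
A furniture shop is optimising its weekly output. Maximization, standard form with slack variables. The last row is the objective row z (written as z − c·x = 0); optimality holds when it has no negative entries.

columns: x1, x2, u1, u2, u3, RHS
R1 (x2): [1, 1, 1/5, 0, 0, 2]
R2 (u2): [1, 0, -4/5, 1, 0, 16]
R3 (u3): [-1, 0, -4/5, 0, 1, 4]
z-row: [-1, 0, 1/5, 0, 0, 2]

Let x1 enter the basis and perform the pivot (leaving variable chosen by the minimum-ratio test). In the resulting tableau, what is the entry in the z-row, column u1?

Ratio test on column x1 — row 1: 2/1 = 2; row 2: 16/1 = 16; row 3: entry -1 ≤ 0. Minimum is 2 at row 1 (x2 leaves); pivot element 1.
Divide row 1 by 1; eliminate column x1 from the other rows.
z-row update in column u1: 1/5 − (-1)·(1/5) = 2/5.

2/5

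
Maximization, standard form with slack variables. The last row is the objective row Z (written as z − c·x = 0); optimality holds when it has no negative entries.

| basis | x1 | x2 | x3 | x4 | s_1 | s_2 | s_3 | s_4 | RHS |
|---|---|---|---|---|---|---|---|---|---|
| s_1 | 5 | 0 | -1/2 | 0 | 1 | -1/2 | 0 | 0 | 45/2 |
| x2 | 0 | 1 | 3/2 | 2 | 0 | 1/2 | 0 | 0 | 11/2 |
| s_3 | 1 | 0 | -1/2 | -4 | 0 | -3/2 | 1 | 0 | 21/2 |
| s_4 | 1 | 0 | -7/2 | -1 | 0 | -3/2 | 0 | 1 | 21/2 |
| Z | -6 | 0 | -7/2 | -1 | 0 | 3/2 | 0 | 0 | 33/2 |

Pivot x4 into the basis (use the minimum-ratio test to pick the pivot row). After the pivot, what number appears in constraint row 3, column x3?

Ratio test on column x4 — row 1: entry 0 ≤ 0; row 2: (11/2)/2 = 11/4; row 3: entry -4 ≤ 0; row 4: entry -1 ≤ 0. Minimum is 11/4 at row 2 (x2 leaves); pivot element 2.
Divide row 2 by 2; eliminate column x4 from the other rows.
Row 3 update in column x3: -1/2 − (-4)·(3/4) = 5/2.

5/2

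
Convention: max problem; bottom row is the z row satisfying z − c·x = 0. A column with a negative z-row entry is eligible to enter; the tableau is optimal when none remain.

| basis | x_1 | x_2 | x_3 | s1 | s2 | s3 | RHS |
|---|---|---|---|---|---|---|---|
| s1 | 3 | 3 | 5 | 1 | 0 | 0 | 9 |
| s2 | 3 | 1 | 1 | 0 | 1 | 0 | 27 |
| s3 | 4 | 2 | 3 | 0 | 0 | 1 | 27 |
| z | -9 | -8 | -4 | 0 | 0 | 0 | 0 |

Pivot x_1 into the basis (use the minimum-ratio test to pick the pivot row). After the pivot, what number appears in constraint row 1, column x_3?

Ratio test on column x_1 — row 1: 9/3 = 3; row 2: 27/3 = 9; row 3: 27/4 = 27/4. Minimum is 3 at row 1 (s1 leaves); pivot element 3.
Divide row 1 by 3; eliminate column x_1 from the other rows.
In the new row 1, the x_3 entry is the old entry divided by the pivot: 5/3 = 5/3.

5/3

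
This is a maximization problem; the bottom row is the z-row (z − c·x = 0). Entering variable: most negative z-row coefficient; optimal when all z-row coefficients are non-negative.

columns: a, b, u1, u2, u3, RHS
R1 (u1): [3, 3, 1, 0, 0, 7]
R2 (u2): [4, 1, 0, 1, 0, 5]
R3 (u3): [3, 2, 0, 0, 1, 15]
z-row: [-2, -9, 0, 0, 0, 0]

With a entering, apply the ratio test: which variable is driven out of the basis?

Column a entries and ratios — u1: 7/3 = 7/3; u2: 5/4 = 5/4; u3: 15/3 = 5.
Smallest ratio is 5/4 in the row of u2, so u2 leaves.

u2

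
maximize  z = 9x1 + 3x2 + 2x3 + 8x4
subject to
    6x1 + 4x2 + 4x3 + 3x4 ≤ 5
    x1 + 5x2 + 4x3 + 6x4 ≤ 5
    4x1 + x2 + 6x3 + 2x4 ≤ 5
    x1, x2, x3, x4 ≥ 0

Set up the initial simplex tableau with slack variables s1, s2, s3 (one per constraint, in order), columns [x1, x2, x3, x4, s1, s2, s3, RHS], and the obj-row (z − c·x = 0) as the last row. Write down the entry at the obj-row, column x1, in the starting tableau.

-9

The obj-row carries the negated objective coefficients: the x1 entry is -9.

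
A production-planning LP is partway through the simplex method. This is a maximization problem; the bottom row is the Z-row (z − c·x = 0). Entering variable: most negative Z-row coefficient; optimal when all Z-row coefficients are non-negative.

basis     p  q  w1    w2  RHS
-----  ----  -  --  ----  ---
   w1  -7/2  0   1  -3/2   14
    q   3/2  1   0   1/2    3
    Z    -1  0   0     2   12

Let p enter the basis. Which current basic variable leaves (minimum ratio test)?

Column p entries and ratios — w1: -7/2 ≤ 0, skip; q: 3/(3/2) = 2.
Smallest ratio is 2 in the row of q, so q leaves.

q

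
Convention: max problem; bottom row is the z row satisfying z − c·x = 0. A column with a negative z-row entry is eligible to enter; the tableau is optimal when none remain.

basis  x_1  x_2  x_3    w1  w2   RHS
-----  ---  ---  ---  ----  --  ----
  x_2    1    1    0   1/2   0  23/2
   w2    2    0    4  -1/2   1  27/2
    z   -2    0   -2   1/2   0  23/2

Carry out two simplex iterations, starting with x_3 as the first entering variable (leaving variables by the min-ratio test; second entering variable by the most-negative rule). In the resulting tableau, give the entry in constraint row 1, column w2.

-1/2

Ratio test on column x_3 — row 1: entry 0 ≤ 0; row 2: (27/2)/4 = 27/8. Minimum is 27/8 at row 2 (w2 leaves); pivot element 4.
Divide row 2 by 4; eliminate column x_3 from the other rows.
Second iteration: most negative z-row entry is -1 in column x_1, so x_1 enters.
Ratio test on column x_1 — row 1: (23/2)/1 = 23/2; row 2: (27/8)/(1/2) = 27/4. Minimum is 27/4 at row 2 (x_3 leaves); pivot element 1/2.
Divide row 2 by 1/2; eliminate column x_1 from the other rows.
After both pivots, the entry at constraint row 1, column w2 is -1/2.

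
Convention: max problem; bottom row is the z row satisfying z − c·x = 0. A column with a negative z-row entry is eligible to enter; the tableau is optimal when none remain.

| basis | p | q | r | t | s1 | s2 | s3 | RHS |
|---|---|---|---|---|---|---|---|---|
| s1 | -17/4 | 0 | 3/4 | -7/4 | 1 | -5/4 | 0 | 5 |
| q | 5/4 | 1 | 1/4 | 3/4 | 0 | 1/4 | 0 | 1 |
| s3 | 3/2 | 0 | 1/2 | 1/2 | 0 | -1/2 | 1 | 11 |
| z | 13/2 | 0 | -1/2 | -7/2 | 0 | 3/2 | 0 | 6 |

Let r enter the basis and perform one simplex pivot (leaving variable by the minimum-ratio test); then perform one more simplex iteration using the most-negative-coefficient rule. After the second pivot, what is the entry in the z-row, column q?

14/3

Ratio test on column r — row 1: 5/(3/4) = 20/3; row 2: 1/(1/4) = 4; row 3: 11/(1/2) = 22. Minimum is 4 at row 2 (q leaves); pivot element 1/4.
Divide row 2 by 1/4; eliminate column r from the other rows.
Second iteration: most negative z-row entry is -2 in column t, so t enters.
Ratio test on column t — row 1: entry -4 ≤ 0; row 2: 4/3 = 4/3; row 3: entry -1 ≤ 0. Minimum is 4/3 at row 2 (r leaves); pivot element 3.
Divide row 2 by 3; eliminate column t from the other rows.
After both pivots, the entry at the z-row, column q is 14/3.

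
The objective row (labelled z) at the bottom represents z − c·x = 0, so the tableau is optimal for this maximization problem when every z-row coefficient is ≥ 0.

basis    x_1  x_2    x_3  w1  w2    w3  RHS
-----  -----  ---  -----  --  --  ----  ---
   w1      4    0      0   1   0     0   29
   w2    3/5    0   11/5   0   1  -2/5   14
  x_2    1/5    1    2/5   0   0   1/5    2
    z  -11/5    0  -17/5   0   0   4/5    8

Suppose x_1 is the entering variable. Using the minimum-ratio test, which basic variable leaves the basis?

w1

Column x_1 entries and ratios — w1: 29/4 = 29/4; w2: 14/(3/5) = 70/3; x_2: 2/(1/5) = 10.
Smallest ratio is 29/4 in the row of w1, so w1 leaves.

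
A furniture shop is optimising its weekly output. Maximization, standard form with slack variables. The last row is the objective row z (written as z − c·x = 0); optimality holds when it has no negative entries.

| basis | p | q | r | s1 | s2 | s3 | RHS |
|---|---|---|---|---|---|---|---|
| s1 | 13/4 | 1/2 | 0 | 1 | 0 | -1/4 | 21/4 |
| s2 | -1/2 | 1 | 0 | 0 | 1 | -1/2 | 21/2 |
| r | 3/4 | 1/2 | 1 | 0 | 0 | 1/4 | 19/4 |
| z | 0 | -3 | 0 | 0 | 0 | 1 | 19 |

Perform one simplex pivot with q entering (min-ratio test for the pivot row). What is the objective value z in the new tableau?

Ratio test on column q — row 1: (21/4)/(1/2) = 21/2; row 2: (21/2)/1 = 21/2; row 3: (19/4)/(1/2) = 19/2. Minimum is 19/2 at row 3 (r leaves); pivot element 1/2.
Pivot on row 3; the z-row RHS becomes 19 − (-3)·(19/2) = 95/2.

95/2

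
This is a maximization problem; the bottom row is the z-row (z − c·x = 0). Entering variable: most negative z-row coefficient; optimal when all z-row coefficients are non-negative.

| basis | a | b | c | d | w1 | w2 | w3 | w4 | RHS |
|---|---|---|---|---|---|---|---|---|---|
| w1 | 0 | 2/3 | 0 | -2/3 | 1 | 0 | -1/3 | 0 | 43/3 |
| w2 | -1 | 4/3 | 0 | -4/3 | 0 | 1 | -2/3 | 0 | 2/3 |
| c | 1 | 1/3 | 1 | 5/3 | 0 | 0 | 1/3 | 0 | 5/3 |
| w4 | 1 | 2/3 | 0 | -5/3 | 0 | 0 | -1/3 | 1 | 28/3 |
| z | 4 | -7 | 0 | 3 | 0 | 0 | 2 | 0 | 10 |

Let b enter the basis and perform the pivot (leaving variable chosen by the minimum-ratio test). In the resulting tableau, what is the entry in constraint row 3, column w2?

-1/4

Ratio test on column b — row 1: (43/3)/(2/3) = 43/2; row 2: (2/3)/(4/3) = 1/2; row 3: (5/3)/(1/3) = 5; row 4: (28/3)/(2/3) = 14. Minimum is 1/2 at row 2 (w2 leaves); pivot element 4/3.
Divide row 2 by 4/3; eliminate column b from the other rows.
Row 3 update in column w2: 0 − (1/3)·(3/4) = -1/4.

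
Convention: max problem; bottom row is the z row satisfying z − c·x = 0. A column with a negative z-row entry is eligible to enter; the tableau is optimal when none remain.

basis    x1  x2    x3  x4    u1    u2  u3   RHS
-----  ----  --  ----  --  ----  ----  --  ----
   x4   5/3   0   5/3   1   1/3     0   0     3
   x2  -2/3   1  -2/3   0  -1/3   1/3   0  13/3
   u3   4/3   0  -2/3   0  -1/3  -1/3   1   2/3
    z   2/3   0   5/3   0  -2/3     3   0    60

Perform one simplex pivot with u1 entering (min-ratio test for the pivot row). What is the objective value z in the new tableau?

66

Ratio test on column u1 — row 1: 3/(1/3) = 9; row 2: entry -1/3 ≤ 0; row 3: entry -1/3 ≤ 0. Minimum is 9 at row 1 (x4 leaves); pivot element 1/3.
Pivot on row 1; the z-row RHS becomes 60 − (-2/3)·9 = 66.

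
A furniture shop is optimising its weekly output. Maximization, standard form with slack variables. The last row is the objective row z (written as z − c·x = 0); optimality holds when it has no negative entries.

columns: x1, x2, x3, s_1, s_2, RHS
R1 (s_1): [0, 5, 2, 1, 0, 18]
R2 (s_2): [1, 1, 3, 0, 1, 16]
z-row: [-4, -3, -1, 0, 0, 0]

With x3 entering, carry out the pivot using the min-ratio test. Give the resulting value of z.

16/3

Ratio test on column x3 — row 1: 18/2 = 9; row 2: 16/3 = 16/3. Minimum is 16/3 at row 2 (s_2 leaves); pivot element 3.
Pivot on row 2; the z-row RHS becomes 0 − (-1)·(16/3) = 16/3.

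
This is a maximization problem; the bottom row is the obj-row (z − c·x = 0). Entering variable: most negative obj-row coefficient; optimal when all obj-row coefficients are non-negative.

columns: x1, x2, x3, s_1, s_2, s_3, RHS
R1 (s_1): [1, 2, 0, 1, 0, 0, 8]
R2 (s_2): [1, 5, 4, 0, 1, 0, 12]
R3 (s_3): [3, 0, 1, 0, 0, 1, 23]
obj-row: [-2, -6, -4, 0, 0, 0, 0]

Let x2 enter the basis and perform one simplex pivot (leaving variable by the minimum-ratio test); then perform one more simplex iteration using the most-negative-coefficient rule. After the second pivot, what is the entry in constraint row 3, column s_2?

Ratio test on column x2 — row 1: 8/2 = 4; row 2: 12/5 = 12/5; row 3: entry 0 ≤ 0. Minimum is 12/5 at row 2 (s_2 leaves); pivot element 5.
Divide row 2 by 5; eliminate column x2 from the other rows.
Second iteration: most negative obj-row entry is -4/5 in column x1, so x1 enters.
Ratio test on column x1 — row 1: (16/5)/(3/5) = 16/3; row 2: (12/5)/(1/5) = 12; row 3: 23/3 = 23/3. Minimum is 16/3 at row 1 (s_1 leaves); pivot element 3/5.
Divide row 1 by 3/5; eliminate column x1 from the other rows.
After both pivots, the entry at constraint row 3, column s_2 is 2.

2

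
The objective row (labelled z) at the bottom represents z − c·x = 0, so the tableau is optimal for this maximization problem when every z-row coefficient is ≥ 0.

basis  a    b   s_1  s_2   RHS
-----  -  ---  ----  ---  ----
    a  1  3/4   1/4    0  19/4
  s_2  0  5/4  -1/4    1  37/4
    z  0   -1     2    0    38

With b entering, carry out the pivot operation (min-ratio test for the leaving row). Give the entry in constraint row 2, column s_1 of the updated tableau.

-2/3

Ratio test on column b — row 1: (19/4)/(3/4) = 19/3; row 2: (37/4)/(5/4) = 37/5. Minimum is 19/3 at row 1 (a leaves); pivot element 3/4.
Divide row 1 by 3/4; eliminate column b from the other rows.
Row 2 update in column s_1: -1/4 − (5/4)·(1/3) = -2/3.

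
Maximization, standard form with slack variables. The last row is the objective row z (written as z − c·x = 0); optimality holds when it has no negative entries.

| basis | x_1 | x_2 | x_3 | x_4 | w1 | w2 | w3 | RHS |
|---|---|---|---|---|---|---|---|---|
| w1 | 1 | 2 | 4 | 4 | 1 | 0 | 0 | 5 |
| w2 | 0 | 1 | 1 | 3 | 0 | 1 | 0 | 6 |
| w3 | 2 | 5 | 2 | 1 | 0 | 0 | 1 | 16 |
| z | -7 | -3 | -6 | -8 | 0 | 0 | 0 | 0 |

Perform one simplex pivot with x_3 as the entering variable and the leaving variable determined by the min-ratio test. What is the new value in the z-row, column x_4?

Ratio test on column x_3 — row 1: 5/4 = 5/4; row 2: 6/1 = 6; row 3: 16/2 = 8. Minimum is 5/4 at row 1 (w1 leaves); pivot element 4.
Divide row 1 by 4; eliminate column x_3 from the other rows.
z-row update in column x_4: -8 − (-6)·1 = -2.

-2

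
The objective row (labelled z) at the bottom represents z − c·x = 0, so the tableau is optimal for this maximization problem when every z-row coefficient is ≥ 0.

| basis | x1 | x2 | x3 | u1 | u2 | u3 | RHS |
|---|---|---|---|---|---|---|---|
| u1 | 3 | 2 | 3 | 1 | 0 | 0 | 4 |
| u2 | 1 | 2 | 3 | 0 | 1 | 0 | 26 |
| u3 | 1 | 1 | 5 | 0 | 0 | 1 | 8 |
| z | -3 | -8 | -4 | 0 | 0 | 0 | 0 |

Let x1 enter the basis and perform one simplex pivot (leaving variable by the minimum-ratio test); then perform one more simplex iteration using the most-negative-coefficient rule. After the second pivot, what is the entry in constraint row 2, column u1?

-1

Ratio test on column x1 — row 1: 4/3 = 4/3; row 2: 26/1 = 26; row 3: 8/1 = 8. Minimum is 4/3 at row 1 (u1 leaves); pivot element 3.
Divide row 1 by 3; eliminate column x1 from the other rows.
Second iteration: most negative z-row entry is -6 in column x2, so x2 enters.
Ratio test on column x2 — row 1: (4/3)/(2/3) = 2; row 2: (74/3)/(4/3) = 37/2; row 3: (20/3)/(1/3) = 20. Minimum is 2 at row 1 (x1 leaves); pivot element 2/3.
Divide row 1 by 2/3; eliminate column x2 from the other rows.
After both pivots, the entry at constraint row 2, column u1 is -1.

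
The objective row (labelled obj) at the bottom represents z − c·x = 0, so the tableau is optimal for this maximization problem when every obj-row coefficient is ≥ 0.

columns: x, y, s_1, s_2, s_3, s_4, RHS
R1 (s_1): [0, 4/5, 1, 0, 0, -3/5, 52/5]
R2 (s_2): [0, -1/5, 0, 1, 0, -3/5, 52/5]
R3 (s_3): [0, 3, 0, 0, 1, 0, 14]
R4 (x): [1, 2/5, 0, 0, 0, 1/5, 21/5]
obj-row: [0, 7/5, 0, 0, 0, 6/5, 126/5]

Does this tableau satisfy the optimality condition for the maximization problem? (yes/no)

Every obj-row coefficient is ≥ 0, so the tableau is optimal.

yes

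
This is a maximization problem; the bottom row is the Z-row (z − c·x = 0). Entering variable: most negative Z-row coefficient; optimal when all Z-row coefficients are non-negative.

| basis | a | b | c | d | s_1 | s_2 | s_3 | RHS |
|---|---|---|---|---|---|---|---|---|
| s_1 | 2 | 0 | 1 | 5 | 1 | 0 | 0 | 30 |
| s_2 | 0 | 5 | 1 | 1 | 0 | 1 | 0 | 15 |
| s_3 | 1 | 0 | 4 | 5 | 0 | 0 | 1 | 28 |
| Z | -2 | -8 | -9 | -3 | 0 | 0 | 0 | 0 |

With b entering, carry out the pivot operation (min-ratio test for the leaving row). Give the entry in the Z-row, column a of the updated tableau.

Ratio test on column b — row 1: entry 0 ≤ 0; row 2: 15/5 = 3; row 3: entry 0 ≤ 0. Minimum is 3 at row 2 (s_2 leaves); pivot element 5.
Divide row 2 by 5; eliminate column b from the other rows.
Z-row update in column a: -2 − (-8)·0 = -2.

-2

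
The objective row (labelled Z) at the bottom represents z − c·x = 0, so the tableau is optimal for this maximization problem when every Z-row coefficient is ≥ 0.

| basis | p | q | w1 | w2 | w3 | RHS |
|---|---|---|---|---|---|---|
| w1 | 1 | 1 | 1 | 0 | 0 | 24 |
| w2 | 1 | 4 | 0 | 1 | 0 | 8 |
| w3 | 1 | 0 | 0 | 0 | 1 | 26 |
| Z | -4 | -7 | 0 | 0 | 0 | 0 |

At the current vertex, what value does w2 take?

8

w2 is basic (row 2); its value is the RHS of that row, 8.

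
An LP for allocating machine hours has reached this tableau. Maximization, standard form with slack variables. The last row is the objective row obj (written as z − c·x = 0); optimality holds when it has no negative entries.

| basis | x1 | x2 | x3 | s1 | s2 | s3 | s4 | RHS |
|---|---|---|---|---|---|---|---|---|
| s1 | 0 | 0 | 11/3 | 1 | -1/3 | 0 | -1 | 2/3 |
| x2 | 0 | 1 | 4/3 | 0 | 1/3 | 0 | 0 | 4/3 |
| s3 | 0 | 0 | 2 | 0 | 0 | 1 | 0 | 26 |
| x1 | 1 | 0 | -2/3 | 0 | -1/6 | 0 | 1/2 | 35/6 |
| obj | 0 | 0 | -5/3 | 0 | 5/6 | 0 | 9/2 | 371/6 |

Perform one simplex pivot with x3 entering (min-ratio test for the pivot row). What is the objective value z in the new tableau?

1367/22

Ratio test on column x3 — row 1: (2/3)/(11/3) = 2/11; row 2: (4/3)/(4/3) = 1; row 3: 26/2 = 13; row 4: entry -2/3 ≤ 0. Minimum is 2/11 at row 1 (s1 leaves); pivot element 11/3.
Pivot on row 1; the obj-row RHS becomes 371/6 − (-5/3)·(2/11) = 1367/22.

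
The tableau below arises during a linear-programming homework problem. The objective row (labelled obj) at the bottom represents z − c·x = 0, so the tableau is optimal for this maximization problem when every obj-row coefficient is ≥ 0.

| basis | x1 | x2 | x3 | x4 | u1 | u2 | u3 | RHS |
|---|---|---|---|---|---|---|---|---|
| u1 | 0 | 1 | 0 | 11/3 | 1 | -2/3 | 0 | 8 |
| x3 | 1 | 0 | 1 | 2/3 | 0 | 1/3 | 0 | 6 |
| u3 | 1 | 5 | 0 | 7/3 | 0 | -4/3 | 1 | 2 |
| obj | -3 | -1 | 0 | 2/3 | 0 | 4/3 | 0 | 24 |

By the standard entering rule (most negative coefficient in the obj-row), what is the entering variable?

Negative obj-row entries: x1: -3, x2: -1.
The most negative is -3 in column x1, so x1 enters.

x1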